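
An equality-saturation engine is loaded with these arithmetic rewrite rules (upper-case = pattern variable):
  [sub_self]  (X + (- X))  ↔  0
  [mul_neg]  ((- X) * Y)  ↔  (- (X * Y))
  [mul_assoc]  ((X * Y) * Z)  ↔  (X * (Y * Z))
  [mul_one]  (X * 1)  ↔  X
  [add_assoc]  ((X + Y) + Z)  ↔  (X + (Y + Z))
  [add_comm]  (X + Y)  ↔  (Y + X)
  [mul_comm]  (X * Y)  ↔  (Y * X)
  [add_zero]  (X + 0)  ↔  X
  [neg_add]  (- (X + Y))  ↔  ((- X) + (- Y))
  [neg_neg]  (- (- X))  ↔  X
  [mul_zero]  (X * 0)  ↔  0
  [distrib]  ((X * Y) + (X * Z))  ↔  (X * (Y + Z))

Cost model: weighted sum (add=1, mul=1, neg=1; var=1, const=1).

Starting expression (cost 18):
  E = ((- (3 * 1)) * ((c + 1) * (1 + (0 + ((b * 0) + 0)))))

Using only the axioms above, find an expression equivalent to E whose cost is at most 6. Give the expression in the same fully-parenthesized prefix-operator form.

1. [mul_zero →] (b * 0)  →  0;  E = ((- (3 * 1)) * ((c + 1) * (1 + (0 + (0 + 0)))))
2. [add_zero →] (0 + 0)  →  0;  E = ((- (3 * 1)) * ((c + 1) * (1 + (0 + 0))))
3. [add_zero →] (0 + 0)  →  0;  E = ((- (3 * 1)) * ((c + 1) * (1 + 0)))
4. [mul_one →] (3 * 1)  →  3;  E = ((- 3) * ((c + 1) * (1 + 0)))
5. [add_zero →] (1 + 0)  →  1;  E = ((- 3) * ((c + 1) * 1))
6. [mul_one →] ((c + 1) * 1)  →  (c + 1);  cost 6 ≤ 6, done

((- 3) * (c + 1))   [cost 6]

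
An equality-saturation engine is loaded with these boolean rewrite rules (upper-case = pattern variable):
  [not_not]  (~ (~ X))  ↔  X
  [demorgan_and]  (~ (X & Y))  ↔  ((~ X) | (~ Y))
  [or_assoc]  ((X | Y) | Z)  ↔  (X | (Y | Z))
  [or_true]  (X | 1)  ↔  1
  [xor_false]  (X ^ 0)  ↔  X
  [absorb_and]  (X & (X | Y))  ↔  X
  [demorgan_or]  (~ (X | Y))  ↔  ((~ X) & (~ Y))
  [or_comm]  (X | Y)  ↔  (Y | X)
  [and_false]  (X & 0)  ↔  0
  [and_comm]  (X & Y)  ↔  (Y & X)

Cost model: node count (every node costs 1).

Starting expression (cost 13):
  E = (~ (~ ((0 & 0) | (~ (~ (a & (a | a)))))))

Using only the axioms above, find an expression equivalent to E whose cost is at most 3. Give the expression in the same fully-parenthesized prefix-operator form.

step 1: absorb_and (→) rewrites (a & (a | a)) into a, now (~ (~ ((0 & 0) | (~ (~ a)))))
step 2: not_not (→) rewrites (~ (~ a)) into a, now (~ (~ ((0 & 0) | a)))
step 3: and_false (→) rewrites (0 & 0) into 0, now (~ (~ (0 | a)))
step 4: not_not (→) rewrites (~ (~ (0 | a))) into (0 | a), reaching cost 3 (bound 3)

(0 | a)   [cost 3]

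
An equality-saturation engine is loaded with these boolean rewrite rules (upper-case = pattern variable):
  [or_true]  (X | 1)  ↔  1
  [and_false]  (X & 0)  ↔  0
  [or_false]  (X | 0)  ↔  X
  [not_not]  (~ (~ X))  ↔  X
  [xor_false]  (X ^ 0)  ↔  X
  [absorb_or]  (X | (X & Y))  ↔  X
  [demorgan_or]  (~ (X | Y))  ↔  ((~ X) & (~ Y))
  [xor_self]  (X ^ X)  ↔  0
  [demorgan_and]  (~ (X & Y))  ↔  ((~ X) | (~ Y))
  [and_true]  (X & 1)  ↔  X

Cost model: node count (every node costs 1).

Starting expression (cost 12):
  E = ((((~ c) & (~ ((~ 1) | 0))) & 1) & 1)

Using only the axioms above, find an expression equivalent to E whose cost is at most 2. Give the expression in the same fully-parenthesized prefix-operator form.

(~ c)   [cost 2]

step 1: or_false (→) rewrites ((~ 1) | 0) into (~ 1), now ((((~ c) & (~ (~ 1))) & 1) & 1)
step 2: not_not (→) rewrites (~ (~ 1)) into 1, now ((((~ c) & 1) & 1) & 1)
step 3: and_true (→) rewrites ((((~ c) & 1) & 1) & 1) into (((~ c) & 1) & 1)
step 4: and_true (→) rewrites ((~ c) & 1) into (~ c), now ((~ c) & 1)
step 5: and_true (→) rewrites ((~ c) & 1) into (~ c), reaching cost 2 (bound 2)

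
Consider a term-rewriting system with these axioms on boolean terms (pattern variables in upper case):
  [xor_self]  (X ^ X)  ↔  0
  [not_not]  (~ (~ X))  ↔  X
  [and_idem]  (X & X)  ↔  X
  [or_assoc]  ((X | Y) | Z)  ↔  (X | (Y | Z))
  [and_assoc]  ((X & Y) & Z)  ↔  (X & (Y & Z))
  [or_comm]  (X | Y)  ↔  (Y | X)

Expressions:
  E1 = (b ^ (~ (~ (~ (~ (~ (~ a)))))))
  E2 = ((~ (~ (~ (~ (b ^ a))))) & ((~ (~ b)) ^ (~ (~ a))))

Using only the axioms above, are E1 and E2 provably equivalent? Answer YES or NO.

(1) (~ (~ (~ (~ a))))  =[not_not →]=  (~ (~ a))    ⊢ (b ^ (~ (~ (~ (~ a)))))
(2) (~ (~ a))  =[not_not →]=  a    ⊢ (b ^ (~ (~ a)))
(3) (~ (~ a))  =[not_not →]=  a    ⊢ (b ^ a)
(4) (b ^ a)  =[and_idem ←]=  ((b ^ a) & (b ^ a))
(5) b  =[not_not ←]=  (~ (~ b))    ⊢ ((b ^ a) & ((~ (~ b)) ^ a))
(6) a  =[not_not ←]=  (~ (~ a))    ⊢ ((b ^ a) & ((~ (~ b)) ^ (~ (~ a))))
(7) (b ^ a)  =[not_not ←]=  (~ (~ (b ^ a)))    ⊢ ((~ (~ (b ^ a))) & ((~ (~ b)) ^ (~ (~ a))))
(8) (~ (~ (b ^ a)))  =[not_not ←]=  (~ (~ (~ (~ (b ^ a)))))    ⊢ E2

YES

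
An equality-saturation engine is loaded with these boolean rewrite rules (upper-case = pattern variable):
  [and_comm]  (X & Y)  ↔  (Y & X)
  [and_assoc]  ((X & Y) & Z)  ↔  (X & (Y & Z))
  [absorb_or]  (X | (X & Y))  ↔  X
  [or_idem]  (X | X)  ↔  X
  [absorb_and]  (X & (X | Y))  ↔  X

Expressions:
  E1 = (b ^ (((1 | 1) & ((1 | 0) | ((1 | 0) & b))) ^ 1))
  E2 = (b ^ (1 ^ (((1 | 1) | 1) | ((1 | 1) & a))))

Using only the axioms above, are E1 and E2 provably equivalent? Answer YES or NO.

YES

step 1: absorb_or (→) rewrites ((1 | 0) | ((1 | 0) & b)) into (1 | 0), now (b ^ (((1 | 1) & (1 | 0)) ^ 1))
step 2: or_idem (→) rewrites (1 | 1) into 1, now (b ^ ((1 & (1 | 0)) ^ 1))
step 3: absorb_and (→) rewrites (1 & (1 | 0)) into 1, now (b ^ (1 ^ 1))
step 4: or_idem (←) rewrites 1 into (1 | 1), now (b ^ (1 ^ (1 | 1)))
step 5: absorb_or (←) rewrites (1 | 1) into ((1 | 1) | ((1 | 1) & a)), now (b ^ (1 ^ ((1 | 1) | ((1 | 1) & a))))
step 6: or_idem (←) rewrites 1 into (1 | 1), which is E2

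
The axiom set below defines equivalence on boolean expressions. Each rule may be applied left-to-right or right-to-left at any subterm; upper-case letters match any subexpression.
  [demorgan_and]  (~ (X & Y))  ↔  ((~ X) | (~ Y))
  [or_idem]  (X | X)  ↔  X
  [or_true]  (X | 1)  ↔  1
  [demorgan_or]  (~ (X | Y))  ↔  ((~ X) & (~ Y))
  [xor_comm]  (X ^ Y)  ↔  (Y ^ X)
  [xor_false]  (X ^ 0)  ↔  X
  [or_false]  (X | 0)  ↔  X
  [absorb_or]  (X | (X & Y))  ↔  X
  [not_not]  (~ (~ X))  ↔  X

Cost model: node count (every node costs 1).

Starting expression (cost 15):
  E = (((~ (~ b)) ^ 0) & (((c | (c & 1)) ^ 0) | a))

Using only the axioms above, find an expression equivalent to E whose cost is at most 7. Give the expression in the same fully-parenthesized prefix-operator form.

(1) ((c | (c & 1)) ^ 0)  =[xor_false →]=  (c | (c & 1))    ⊢ (((~ (~ b)) ^ 0) & ((c | (c & 1)) | a))
(2) (c | (c & 1))  =[absorb_or →]=  c    ⊢ (((~ (~ b)) ^ 0) & (c | a))
(3) (~ (~ b))  =[not_not →]=  b    ⊢ cost 7, within 7

((b ^ 0) & (c | a))   [cost 7]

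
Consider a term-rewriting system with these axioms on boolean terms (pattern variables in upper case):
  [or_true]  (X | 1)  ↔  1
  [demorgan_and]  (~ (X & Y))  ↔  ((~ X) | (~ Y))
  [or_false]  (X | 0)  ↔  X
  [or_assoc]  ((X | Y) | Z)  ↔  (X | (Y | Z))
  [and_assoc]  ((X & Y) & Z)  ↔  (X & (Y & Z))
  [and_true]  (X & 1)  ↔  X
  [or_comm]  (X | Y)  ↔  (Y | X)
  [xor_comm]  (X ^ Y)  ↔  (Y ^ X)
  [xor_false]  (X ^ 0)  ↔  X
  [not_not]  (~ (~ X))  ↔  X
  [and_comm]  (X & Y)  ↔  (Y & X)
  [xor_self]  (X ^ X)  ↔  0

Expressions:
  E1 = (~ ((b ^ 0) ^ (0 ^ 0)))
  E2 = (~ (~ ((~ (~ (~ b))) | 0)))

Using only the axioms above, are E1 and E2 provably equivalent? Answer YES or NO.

(1) (b ^ 0)  =[xor_false →]=  b    ⊢ (~ (b ^ (0 ^ 0)))
(2) (0 ^ 0)  =[xor_false →]=  0    ⊢ (~ (b ^ 0))
(3) (b ^ 0)  =[xor_false →]=  b    ⊢ (~ b)
(4) (~ b)  =[not_not ←]=  (~ (~ (~ b)))
(5) (~ (~ b))  =[not_not ←]=  (~ (~ (~ (~ b))))    ⊢ (~ (~ (~ (~ (~ b)))))
(6) (~ (~ (~ b)))  =[or_false ←]=  ((~ (~ (~ b))) | 0)    ⊢ E2

YES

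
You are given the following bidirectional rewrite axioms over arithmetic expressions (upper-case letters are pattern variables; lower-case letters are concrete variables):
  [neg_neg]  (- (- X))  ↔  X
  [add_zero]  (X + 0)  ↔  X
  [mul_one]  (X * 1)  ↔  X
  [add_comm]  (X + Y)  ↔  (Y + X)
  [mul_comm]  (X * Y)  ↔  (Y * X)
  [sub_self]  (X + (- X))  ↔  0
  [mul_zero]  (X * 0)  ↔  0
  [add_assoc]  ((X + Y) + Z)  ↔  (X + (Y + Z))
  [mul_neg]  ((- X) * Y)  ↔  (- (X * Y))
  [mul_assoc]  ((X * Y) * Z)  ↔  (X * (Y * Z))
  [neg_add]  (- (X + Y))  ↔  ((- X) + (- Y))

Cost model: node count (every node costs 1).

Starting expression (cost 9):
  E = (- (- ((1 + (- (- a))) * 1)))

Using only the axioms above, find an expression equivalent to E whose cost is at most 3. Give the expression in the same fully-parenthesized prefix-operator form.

(1) (- (- ((1 + (- (- a))) * 1)))  =[neg_neg →]=  ((1 + (- (- a))) * 1)
(2) ((1 + (- (- a))) * 1)  =[mul_one →]=  (1 + (- (- a)))
(3) (- (- a))  =[neg_neg →]=  a    ⊢ cost 3, within 3

(1 + a)   [cost 3]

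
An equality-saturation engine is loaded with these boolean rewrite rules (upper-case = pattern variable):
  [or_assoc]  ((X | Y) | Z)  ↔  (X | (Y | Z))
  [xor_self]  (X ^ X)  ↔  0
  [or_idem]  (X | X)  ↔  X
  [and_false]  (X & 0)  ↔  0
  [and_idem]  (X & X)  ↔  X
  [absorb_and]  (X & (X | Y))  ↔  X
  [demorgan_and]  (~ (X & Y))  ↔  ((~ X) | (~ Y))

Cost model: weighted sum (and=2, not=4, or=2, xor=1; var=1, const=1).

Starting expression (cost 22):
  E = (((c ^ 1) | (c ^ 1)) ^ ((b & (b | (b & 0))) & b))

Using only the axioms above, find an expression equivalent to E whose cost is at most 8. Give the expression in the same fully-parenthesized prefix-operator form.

((c ^ 1) ^ (b & b))   [cost 8]

1. [and_false →] (b & 0)  →  0;  E = (((c ^ 1) | (c ^ 1)) ^ ((b & (b | 0)) & b))
2. [or_idem →] ((c ^ 1) | (c ^ 1))  →  (c ^ 1);  E = ((c ^ 1) ^ ((b & (b | 0)) & b))
3. [absorb_and →] (b & (b | 0))  →  b;  cost 8 ≤ 8, done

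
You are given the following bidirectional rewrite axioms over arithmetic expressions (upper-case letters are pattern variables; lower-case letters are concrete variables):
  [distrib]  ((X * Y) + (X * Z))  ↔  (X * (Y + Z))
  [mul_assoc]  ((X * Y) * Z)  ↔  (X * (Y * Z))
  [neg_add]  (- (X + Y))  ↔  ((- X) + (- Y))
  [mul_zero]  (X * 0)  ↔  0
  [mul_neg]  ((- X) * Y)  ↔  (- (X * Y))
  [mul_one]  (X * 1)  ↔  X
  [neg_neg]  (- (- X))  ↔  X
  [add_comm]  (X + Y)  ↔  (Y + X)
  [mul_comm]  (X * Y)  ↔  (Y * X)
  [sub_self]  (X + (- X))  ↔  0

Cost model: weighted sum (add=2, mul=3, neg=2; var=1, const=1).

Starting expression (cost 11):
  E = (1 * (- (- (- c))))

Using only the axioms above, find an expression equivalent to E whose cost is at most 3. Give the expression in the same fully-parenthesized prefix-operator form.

1. [mul_comm →] (1 * (- (- (- c))))  →  ((- (- (- c))) * 1)
2. [neg_neg →] (- (- c))  →  c;  E = ((- c) * 1)
3. [mul_one →] ((- c) * 1)  →  (- c);  cost 3 ≤ 3, done

(- c)   [cost 3]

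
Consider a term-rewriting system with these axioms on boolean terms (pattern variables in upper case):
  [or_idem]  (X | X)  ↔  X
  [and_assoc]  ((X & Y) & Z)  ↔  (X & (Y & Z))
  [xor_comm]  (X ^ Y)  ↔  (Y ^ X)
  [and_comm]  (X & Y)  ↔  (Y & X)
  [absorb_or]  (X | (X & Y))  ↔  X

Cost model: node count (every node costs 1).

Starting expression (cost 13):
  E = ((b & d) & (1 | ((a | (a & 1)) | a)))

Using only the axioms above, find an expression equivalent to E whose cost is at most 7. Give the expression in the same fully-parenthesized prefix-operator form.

1. [and_comm →] (b & d)  →  (d & b);  E = ((d & b) & (1 | ((a | (a & 1)) | a)))
2. [absorb_or →] (a | (a & 1))  →  a;  E = ((d & b) & (1 | (a | a)))
3. [or_idem →] (a | a)  →  a;  cost 7 ≤ 7, done

((d & b) & (1 | a))   [cost 7]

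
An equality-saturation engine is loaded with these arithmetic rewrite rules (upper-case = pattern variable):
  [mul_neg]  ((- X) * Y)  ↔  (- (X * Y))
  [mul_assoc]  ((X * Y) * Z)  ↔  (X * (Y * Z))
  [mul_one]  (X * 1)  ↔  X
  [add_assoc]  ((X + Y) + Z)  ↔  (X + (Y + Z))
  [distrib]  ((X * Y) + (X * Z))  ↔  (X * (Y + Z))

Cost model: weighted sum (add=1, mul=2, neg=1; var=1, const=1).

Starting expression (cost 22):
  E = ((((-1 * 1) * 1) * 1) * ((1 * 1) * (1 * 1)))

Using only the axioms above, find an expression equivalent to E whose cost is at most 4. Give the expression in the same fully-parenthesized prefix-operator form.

(-1 * 1)   [cost 4]

(1) ((-1 * 1) * 1)  =[mul_one →]=  (-1 * 1)    ⊢ (((-1 * 1) * 1) * ((1 * 1) * (1 * 1)))
(2) (1 * 1)  =[mul_one →]=  1    ⊢ (((-1 * 1) * 1) * ((1 * 1) * 1))
(3) (1 * 1)  =[mul_one →]=  1    ⊢ (((-1 * 1) * 1) * (1 * 1))
(4) (1 * 1)  =[mul_one →]=  1    ⊢ (((-1 * 1) * 1) * 1)
(5) (((-1 * 1) * 1) * 1)  =[mul_one →]=  ((-1 * 1) * 1)
(6) (-1 * 1)  =[mul_one →]=  -1    ⊢ cost 4, within 4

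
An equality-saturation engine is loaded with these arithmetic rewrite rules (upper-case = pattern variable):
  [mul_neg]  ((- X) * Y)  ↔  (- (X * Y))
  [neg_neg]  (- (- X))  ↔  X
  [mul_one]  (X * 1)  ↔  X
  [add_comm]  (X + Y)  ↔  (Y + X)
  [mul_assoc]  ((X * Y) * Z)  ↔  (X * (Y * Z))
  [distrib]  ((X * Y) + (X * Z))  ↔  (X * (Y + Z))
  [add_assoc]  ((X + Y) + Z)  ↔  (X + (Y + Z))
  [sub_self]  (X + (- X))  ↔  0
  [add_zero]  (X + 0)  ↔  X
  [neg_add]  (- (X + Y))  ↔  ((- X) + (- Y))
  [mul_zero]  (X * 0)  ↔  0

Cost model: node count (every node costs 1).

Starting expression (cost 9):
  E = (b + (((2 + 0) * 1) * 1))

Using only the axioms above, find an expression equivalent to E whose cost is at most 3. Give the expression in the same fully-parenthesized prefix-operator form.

(b + 2)   [cost 3]

(1) (((2 + 0) * 1) * 1)  =[mul_one →]=  ((2 + 0) * 1)    ⊢ (b + ((2 + 0) * 1))
(2) (2 + 0)  =[add_zero →]=  2    ⊢ (b + (2 * 1))
(3) (2 * 1)  =[mul_one →]=  2    ⊢ cost 3, within 3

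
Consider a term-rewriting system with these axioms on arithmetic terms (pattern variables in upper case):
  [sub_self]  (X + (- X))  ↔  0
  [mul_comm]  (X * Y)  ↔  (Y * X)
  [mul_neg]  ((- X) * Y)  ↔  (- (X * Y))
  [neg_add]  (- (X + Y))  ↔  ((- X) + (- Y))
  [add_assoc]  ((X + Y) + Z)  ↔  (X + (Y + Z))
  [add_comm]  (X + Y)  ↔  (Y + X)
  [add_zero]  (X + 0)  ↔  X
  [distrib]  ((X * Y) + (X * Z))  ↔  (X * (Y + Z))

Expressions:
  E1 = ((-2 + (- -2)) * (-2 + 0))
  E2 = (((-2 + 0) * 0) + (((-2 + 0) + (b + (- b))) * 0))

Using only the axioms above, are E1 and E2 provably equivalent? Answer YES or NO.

step 1: sub_self (→) rewrites (-2 + (- -2)) into 0, now (0 * (-2 + 0))
step 2: add_zero (→) rewrites (-2 + 0) into -2, now (0 * -2)
step 3: mul_comm (→) rewrites (0 * -2) into (-2 * 0)
step 4: add_zero (←) rewrites 0 into (0 + 0), now (-2 * (0 + 0))
step 5: add_zero (←) rewrites -2 into (-2 + 0), now ((-2 + 0) * (0 + 0))
step 6: distrib (←) rewrites ((-2 + 0) * (0 + 0)) into (((-2 + 0) * 0) + ((-2 + 0) * 0))
step 7: add_zero (←) rewrites -2 into (-2 + 0), now (((-2 + 0) * 0) + (((-2 + 0) + 0) * 0))
step 8: sub_self (←) rewrites 0 into (b + (- b)), which is E2

YES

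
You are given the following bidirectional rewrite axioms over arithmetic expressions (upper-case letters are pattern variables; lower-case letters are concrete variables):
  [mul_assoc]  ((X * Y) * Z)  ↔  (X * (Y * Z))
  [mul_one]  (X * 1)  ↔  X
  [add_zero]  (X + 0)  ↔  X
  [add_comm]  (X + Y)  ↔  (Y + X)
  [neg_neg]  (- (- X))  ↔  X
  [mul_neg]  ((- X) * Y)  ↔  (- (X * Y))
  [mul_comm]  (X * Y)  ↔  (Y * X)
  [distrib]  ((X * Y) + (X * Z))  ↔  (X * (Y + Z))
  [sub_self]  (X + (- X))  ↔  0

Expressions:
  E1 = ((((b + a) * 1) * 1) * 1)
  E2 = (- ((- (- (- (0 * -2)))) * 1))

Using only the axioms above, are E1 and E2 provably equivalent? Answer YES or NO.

NO

Every axiom is a valid identity, so a rewrite proof would force E1 and E2 to agree under every assignment.
At a=0, b=1: E1 = 1 but E2 = 0; they differ, so no derivation exists.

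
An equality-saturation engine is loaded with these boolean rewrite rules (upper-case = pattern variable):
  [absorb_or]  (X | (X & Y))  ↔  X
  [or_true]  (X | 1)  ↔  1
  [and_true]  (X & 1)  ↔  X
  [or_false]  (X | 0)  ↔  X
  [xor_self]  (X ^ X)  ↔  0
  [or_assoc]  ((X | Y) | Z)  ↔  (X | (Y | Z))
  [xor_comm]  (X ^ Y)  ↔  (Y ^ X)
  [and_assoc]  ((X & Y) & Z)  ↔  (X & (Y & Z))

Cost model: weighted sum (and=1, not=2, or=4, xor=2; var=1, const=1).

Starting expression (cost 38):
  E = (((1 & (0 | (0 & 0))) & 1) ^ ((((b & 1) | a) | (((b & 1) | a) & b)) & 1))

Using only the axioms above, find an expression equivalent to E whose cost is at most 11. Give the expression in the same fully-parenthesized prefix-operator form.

((1 & 0) ^ (b | a))   [cost 11]

(1) (((b & 1) | a) | (((b & 1) | a) & b))  =[absorb_or →]=  ((b & 1) | a)    ⊢ (((1 & (0 | (0 & 0))) & 1) ^ (((b & 1) | a) & 1))
(2) (b & 1)  =[and_true →]=  b    ⊢ (((1 & (0 | (0 & 0))) & 1) ^ ((b | a) & 1))
(3) (0 | (0 & 0))  =[absorb_or →]=  0    ⊢ (((1 & 0) & 1) ^ ((b | a) & 1))
(4) ((b | a) & 1)  =[and_true →]=  (b | a)    ⊢ (((1 & 0) & 1) ^ (b | a))
(5) ((1 & 0) & 1)  =[and_true →]=  (1 & 0)    ⊢ cost 11, within 11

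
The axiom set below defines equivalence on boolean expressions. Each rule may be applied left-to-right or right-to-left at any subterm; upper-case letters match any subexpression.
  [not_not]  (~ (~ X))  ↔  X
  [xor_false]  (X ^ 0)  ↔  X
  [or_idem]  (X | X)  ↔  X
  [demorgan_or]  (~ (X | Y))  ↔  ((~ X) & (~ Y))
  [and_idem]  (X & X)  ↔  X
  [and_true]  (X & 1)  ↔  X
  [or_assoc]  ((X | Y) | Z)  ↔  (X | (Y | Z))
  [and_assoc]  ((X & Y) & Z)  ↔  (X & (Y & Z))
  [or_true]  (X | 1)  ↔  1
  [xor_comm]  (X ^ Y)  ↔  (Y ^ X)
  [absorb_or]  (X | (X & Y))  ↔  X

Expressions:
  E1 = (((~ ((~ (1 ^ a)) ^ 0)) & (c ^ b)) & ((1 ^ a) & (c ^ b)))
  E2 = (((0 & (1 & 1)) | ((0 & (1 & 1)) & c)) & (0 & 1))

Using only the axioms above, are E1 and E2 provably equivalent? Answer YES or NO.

All listed rules preserve value, hence provable equivalence implies equal values everywhere; look for a separating assignment.
a=0, b=0, c=1 gives E1 ↦ 1, E2 ↦ 0; values differ ⇒ not provably equivalent.

NO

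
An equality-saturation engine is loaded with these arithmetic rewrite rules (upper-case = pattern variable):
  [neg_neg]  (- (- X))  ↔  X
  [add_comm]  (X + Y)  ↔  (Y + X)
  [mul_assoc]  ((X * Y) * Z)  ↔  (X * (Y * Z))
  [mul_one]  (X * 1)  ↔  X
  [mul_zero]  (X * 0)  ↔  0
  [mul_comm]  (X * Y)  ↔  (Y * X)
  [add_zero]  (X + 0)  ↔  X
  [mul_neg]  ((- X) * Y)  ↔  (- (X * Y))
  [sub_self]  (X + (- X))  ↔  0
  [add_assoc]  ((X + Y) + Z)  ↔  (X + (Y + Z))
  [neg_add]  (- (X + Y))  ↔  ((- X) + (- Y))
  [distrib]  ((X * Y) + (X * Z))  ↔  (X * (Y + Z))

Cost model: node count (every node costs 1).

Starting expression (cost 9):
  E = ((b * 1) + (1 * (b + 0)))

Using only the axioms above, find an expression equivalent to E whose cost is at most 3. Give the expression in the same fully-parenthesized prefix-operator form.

step 1: add_zero (→) rewrites (b + 0) into b, now ((b * 1) + (1 * b))
step 2: mul_comm (→) rewrites (1 * b) into (b * 1), now ((b * 1) + (b * 1))
step 3: mul_one (→) rewrites (b * 1) into b, now ((b * 1) + b)
step 4: mul_one (→) rewrites (b * 1) into b, reaching cost 3 (bound 3)

(b + b)   [cost 3]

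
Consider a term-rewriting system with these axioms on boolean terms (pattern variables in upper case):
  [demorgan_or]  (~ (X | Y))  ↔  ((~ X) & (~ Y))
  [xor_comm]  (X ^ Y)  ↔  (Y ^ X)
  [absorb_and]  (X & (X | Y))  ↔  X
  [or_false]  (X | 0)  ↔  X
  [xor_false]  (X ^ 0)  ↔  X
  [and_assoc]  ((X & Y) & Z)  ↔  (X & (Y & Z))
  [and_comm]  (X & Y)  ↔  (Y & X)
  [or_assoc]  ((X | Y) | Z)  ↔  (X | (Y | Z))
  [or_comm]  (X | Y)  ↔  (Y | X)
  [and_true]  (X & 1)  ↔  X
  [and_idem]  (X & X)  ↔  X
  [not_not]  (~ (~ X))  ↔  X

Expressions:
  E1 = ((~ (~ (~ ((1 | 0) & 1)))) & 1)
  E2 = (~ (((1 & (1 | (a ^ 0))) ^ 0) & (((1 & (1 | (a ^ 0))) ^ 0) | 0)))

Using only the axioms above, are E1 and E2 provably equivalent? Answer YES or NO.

1. [not_not →] (~ (~ (~ ((1 | 0) & 1))))  →  (~ ((1 | 0) & 1));  E1 = ((~ ((1 | 0) & 1)) & 1)
2. [and_true →] ((1 | 0) & 1)  →  (1 | 0);  E1 = ((~ (1 | 0)) & 1)
3. [or_false →] (1 | 0)  →  1;  E1 = ((~ 1) & 1)
4. [and_true →] ((~ 1) & 1)  →  (~ 1)
5. [absorb_and ←] 1  →  (1 & (1 | a));  E1 = (~ (1 & (1 | a)))
6. [xor_false ←] (1 & (1 | a))  →  ((1 & (1 | a)) ^ 0);  E1 = (~ ((1 & (1 | a)) ^ 0))
7. [xor_false ←] a  →  (a ^ 0);  E1 = (~ ((1 & (1 | (a ^ 0))) ^ 0))
8. [absorb_and ←] ((1 & (1 | (a ^ 0))) ^ 0)  →  (((1 & (1 | (a ^ 0))) ^ 0) & (((1 & (1 | (a ^ 0))) ^ 0) | 0));  this is E2

YES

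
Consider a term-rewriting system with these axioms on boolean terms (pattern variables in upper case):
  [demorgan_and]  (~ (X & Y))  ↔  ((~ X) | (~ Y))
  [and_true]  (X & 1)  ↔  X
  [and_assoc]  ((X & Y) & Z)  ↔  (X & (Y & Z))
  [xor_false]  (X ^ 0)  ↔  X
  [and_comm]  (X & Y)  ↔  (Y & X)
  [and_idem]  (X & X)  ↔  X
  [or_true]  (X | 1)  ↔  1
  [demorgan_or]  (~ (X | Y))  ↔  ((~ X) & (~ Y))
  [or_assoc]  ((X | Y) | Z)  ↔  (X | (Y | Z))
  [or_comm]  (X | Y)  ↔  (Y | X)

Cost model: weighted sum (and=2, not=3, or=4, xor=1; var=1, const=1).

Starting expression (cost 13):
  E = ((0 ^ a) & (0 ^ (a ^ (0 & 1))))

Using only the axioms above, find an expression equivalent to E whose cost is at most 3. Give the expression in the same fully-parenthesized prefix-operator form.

(0 ^ a)   [cost 3]

(1) (0 & 1)  =[and_true →]=  0    ⊢ ((0 ^ a) & (0 ^ (a ^ 0)))
(2) (a ^ 0)  =[xor_false →]=  a    ⊢ ((0 ^ a) & (0 ^ a))
(3) ((0 ^ a) & (0 ^ a))  =[and_idem →]=  (0 ^ a)    ⊢ cost 3, within 3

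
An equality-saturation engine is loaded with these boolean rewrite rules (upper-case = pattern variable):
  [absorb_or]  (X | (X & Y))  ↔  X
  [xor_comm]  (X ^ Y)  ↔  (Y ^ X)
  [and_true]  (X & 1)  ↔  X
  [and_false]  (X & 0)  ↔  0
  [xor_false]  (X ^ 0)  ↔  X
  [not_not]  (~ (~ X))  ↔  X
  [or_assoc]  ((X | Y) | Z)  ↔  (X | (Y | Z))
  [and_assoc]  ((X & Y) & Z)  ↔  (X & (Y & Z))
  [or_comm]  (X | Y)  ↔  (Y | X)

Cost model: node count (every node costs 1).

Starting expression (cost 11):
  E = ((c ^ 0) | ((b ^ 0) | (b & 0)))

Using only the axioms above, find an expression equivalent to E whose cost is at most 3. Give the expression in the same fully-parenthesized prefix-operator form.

(c | b)   [cost 3]

step 1: xor_false (→) rewrites (b ^ 0) into b, now ((c ^ 0) | (b | (b & 0)))
step 2: absorb_or (→) rewrites (b | (b & 0)) into b, now ((c ^ 0) | b)
step 3: xor_false (→) rewrites (c ^ 0) into c, reaching cost 3 (bound 3)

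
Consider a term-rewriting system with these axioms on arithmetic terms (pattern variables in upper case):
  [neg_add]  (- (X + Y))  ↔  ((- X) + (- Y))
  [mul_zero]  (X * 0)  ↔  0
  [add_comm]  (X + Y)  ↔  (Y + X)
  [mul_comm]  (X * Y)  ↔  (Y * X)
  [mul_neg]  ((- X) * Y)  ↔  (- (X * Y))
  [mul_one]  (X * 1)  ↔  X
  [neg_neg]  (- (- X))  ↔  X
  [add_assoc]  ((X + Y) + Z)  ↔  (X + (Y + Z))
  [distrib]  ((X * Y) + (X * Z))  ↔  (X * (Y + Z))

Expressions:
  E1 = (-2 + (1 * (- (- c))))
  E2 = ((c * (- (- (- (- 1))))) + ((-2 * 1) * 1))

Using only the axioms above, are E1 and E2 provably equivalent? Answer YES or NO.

1. [neg_neg →] (- (- c))  →  c;  E1 = (-2 + (1 * c))
2. [mul_comm →] (1 * c)  →  (c * 1);  E1 = (-2 + (c * 1))
3. [neg_neg ←] 1  →  (- (- 1));  E1 = (-2 + (c * (- (- 1))))
4. [add_comm →] (-2 + (c * (- (- 1))))  →  ((c * (- (- 1))) + -2)
5. [mul_one ←] -2  →  (-2 * 1);  E1 = ((c * (- (- 1))) + (-2 * 1))
6. [mul_one ←] -2  →  (-2 * 1);  E1 = ((c * (- (- 1))) + ((-2 * 1) * 1))
7. [neg_neg ←] (- 1)  →  (- (- (- 1)));  this is E2

YES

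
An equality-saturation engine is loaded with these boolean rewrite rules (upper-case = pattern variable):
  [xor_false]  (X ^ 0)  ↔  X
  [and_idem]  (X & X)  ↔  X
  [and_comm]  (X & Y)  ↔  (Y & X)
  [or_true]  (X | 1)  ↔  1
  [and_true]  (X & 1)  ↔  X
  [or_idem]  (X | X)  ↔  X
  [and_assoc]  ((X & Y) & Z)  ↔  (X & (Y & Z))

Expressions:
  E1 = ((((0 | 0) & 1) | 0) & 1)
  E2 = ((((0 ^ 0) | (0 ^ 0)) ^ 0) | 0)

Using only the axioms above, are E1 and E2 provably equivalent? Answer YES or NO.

YES

(1) ((((0 | 0) & 1) | 0) & 1)  =[and_true →]=  (((0 | 0) & 1) | 0)
(2) (0 | 0)  =[or_idem →]=  0    ⊢ ((0 & 1) | 0)
(3) (0 & 1)  =[and_true →]=  0    ⊢ (0 | 0)
(4) 0  =[xor_false ←]=  (0 ^ 0)    ⊢ ((0 ^ 0) | 0)
(5) (0 ^ 0)  =[xor_false ←]=  ((0 ^ 0) ^ 0)    ⊢ (((0 ^ 0) ^ 0) | 0)
(6) (0 ^ 0)  =[or_idem ←]=  ((0 ^ 0) | (0 ^ 0))    ⊢ E2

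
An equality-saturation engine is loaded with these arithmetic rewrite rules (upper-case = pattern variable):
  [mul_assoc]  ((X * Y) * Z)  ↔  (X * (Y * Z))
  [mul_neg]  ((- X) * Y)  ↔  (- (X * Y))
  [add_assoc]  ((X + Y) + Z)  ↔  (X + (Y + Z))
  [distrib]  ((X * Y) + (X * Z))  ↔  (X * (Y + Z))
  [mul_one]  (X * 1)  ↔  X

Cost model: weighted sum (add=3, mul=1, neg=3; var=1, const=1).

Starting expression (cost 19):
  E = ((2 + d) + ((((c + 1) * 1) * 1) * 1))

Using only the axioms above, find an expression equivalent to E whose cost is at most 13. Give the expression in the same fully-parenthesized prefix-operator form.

(1) ((((c + 1) * 1) * 1) * 1)  =[mul_one →]=  (((c + 1) * 1) * 1)    ⊢ ((2 + d) + (((c + 1) * 1) * 1))
(2) ((c + 1) * 1)  =[mul_one →]=  (c + 1)    ⊢ ((2 + d) + ((c + 1) * 1))
(3) ((c + 1) * 1)  =[mul_one →]=  (c + 1)    ⊢ cost 13, within 13

((2 + d) + (c + 1))   [cost 13]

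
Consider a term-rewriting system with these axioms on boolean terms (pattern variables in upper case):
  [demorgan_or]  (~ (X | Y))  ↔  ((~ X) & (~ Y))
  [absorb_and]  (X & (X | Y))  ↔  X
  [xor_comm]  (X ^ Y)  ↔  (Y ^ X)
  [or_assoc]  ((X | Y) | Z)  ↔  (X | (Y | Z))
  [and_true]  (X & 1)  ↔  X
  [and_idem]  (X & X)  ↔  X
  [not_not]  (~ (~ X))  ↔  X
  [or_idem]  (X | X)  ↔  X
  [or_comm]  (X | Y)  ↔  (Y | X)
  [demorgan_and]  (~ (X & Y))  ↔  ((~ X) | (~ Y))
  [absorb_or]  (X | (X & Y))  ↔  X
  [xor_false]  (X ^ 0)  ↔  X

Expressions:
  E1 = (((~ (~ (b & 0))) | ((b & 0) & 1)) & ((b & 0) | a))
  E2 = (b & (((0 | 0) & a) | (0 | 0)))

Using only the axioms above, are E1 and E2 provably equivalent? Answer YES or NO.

YES

(1) (~ (~ (b & 0)))  =[not_not →]=  (b & 0)    ⊢ (((b & 0) | ((b & 0) & 1)) & ((b & 0) | a))
(2) ((b & 0) | ((b & 0) & 1))  =[absorb_or →]=  (b & 0)    ⊢ ((b & 0) & ((b & 0) | a))
(3) ((b & 0) & ((b & 0) | a))  =[absorb_and →]=  (b & 0)
(4) 0  =[or_idem ←]=  (0 | 0)    ⊢ (b & (0 | 0))
(5) (0 | 0)  =[absorb_or ←]=  ((0 | 0) | ((0 | 0) & a))    ⊢ (b & ((0 | 0) | ((0 | 0) & a)))
(6) ((0 | 0) | ((0 | 0) & a))  =[or_comm →]=  (((0 | 0) & a) | (0 | 0))    ⊢ E2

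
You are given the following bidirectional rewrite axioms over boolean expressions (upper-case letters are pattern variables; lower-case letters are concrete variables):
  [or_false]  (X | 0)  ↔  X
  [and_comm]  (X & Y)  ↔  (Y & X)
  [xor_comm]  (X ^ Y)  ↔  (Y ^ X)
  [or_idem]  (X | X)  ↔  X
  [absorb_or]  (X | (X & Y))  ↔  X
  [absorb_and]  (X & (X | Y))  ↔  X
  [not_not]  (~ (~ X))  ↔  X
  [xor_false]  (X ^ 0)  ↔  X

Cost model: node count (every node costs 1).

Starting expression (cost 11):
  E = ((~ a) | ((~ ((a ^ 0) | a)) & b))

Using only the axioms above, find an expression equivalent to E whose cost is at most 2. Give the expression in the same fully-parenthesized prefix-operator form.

1. [xor_false →] (a ^ 0)  →  a;  E = ((~ a) | ((~ (a | a)) & b))
2. [or_idem →] (a | a)  →  a;  E = ((~ a) | ((~ a) & b))
3. [absorb_or →] ((~ a) | ((~ a) & b))  →  (~ a);  cost 2 ≤ 2, done

(~ a)   [cost 2]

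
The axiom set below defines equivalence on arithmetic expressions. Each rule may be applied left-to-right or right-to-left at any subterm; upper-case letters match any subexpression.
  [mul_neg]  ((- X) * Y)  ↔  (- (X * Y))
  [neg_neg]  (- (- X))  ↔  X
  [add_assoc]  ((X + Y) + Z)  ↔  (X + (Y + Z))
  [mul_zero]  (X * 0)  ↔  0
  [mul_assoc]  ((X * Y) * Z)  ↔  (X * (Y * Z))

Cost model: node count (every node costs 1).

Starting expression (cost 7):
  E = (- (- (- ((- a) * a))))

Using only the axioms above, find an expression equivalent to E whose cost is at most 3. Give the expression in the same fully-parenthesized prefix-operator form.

(a * a)   [cost 3]

1. [mul_neg →] ((- a) * a)  →  (- (a * a));  E = (- (- (- (- (a * a)))))
2. [neg_neg →] (- (- (a * a)))  →  (a * a);  E = (- (- (a * a)))
3. [neg_neg →] (- (- (a * a)))  →  (a * a);  cost 3 ≤ 3, done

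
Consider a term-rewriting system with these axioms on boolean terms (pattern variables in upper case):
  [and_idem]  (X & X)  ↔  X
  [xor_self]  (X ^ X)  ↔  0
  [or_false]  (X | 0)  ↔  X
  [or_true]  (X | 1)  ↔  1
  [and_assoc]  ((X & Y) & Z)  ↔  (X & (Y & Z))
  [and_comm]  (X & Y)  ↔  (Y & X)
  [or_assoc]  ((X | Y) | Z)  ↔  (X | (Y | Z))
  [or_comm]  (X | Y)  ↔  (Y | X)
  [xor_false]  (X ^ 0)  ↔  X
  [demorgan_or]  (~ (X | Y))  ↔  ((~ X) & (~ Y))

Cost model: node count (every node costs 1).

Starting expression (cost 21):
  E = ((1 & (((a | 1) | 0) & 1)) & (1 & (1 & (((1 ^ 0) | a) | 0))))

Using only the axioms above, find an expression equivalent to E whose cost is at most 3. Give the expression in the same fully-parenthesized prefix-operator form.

(1 & 1)   [cost 3]

1. [xor_false →] (1 ^ 0)  →  1;  E = ((1 & (((a | 1) | 0) & 1)) & (1 & (1 & ((1 | a) | 0))))
2. [and_comm →] (1 & ((1 | a) | 0))  →  (((1 | a) | 0) & 1);  E = ((1 & (((a | 1) | 0) & 1)) & (1 & (((1 | a) | 0) & 1)))
3. [or_comm →] (a | 1)  →  (1 | a);  E = ((1 & (((1 | a) | 0) & 1)) & (1 & (((1 | a) | 0) & 1)))
4. [and_idem →] ((1 & (((1 | a) | 0) & 1)) & (1 & (((1 | a) | 0) & 1)))  →  (1 & (((1 | a) | 0) & 1))
5. [or_comm →] (1 | a)  →  (a | 1);  E = (1 & (((a | 1) | 0) & 1))
6. [or_false →] ((a | 1) | 0)  →  (a | 1);  E = (1 & ((a | 1) & 1))
7. [or_true →] (a | 1)  →  1;  E = (1 & (1 & 1))
8. [and_idem →] (1 & 1)  →  1;  cost 3 ≤ 3, done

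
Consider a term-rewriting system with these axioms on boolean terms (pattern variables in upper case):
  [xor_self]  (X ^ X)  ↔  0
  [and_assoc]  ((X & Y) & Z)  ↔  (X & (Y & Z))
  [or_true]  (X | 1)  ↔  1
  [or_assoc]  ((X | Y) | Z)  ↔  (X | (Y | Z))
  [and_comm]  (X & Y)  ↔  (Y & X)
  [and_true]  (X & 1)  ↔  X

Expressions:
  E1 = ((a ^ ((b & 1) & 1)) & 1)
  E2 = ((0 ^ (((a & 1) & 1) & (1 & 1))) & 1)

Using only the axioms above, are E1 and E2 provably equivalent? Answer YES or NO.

All listed rules preserve value, hence provable equivalence implies equal values everywhere; look for a separating assignment.
a=0, b=1 gives E1 ↦ 1, E2 ↦ 0; values differ ⇒ not provably equivalent.

NO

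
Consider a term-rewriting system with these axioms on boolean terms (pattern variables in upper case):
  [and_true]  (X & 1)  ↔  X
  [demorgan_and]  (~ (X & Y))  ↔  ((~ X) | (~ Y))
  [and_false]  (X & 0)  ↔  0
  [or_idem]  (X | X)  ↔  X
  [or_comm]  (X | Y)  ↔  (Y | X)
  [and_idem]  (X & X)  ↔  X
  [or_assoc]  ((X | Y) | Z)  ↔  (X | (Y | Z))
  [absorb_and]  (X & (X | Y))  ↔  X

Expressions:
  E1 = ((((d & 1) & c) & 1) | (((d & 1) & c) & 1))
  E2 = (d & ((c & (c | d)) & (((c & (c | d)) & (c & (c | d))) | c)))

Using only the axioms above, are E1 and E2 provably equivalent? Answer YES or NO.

YES

step 1: or_idem (→) rewrites ((((d & 1) & c) & 1) | (((d & 1) & c) & 1)) into (((d & 1) & c) & 1)
step 2: and_true (→) rewrites (((d & 1) & c) & 1) into ((d & 1) & c)
step 3: and_true (→) rewrites (d & 1) into d, now (d & c)
step 4: absorb_and (←) rewrites c into (c & (c | d)), now (d & (c & (c | d)))
step 5: absorb_and (←) rewrites (c & (c | d)) into ((c & (c | d)) & ((c & (c | d)) | c)), now (d & ((c & (c | d)) & ((c & (c | d)) | c)))
step 6: and_idem (←) rewrites (c & (c | d)) into ((c & (c | d)) & (c & (c | d))), which is E2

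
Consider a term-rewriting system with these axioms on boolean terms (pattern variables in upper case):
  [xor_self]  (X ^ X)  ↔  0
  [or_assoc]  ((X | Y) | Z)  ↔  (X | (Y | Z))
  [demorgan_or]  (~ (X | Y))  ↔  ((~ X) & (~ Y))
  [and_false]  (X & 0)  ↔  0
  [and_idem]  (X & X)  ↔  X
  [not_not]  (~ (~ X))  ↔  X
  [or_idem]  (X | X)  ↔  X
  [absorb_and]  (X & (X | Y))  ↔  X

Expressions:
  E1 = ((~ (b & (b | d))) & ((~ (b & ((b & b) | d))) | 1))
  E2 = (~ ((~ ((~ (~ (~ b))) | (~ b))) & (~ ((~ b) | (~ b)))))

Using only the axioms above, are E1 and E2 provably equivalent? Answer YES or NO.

(1) (b & b)  =[and_idem →]=  b    ⊢ ((~ (b & (b | d))) & ((~ (b & (b | d))) | 1))
(2) ((~ (b & (b | d))) & ((~ (b & (b | d))) | 1))  =[absorb_and →]=  (~ (b & (b | d)))
(3) (b & (b | d))  =[absorb_and →]=  b    ⊢ (~ b)
(4) b  =[not_not ←]=  (~ (~ b))    ⊢ (~ (~ (~ b)))
(5) (~ b)  =[or_idem ←]=  ((~ b) | (~ b))    ⊢ (~ (~ ((~ b) | (~ b))))
(6) (~ ((~ b) | (~ b)))  =[and_idem ←]=  ((~ ((~ b) | (~ b))) & (~ ((~ b) | (~ b))))    ⊢ (~ ((~ ((~ b) | (~ b))) & (~ ((~ b) | (~ b)))))
(7) b  =[not_not ←]=  (~ (~ b))    ⊢ E2

YES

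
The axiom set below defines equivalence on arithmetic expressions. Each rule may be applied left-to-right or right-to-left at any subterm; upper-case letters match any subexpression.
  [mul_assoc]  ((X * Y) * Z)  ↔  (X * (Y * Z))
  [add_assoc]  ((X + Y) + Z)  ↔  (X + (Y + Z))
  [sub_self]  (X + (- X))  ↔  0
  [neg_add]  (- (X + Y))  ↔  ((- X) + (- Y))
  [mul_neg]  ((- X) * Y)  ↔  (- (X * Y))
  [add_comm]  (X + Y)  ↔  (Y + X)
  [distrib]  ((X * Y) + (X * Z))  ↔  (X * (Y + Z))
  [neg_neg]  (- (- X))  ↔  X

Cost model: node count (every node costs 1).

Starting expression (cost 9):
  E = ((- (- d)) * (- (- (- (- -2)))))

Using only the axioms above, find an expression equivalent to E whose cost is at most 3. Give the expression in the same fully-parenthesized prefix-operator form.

1. [neg_neg →] (- (- (- (- -2))))  →  (- (- -2));  E = ((- (- d)) * (- (- -2)))
2. [neg_neg →] (- (- -2))  →  -2;  E = ((- (- d)) * -2)
3. [neg_neg →] (- (- d))  →  d;  cost 3 ≤ 3, done

(d * -2)   [cost 3]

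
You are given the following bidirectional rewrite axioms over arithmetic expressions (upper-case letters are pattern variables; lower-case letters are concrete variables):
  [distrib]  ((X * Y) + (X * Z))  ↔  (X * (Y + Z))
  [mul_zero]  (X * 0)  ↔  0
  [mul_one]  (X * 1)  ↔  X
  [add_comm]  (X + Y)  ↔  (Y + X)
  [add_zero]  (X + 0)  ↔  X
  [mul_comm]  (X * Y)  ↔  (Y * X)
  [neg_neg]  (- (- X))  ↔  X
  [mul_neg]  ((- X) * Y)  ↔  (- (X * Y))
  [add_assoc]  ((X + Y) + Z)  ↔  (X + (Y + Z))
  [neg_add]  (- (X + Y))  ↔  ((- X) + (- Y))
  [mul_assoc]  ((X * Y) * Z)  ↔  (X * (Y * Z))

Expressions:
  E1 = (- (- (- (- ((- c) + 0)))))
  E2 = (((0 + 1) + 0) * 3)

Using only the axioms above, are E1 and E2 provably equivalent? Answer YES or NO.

NO

The axioms are sound identities: if E1 ↔* E2 then E1 and E2 evaluate identically under any assignment.
Under c=0: E1 evaluates to 0, E2 to 3. Distinct ⇒ no rewrite sequence connects them.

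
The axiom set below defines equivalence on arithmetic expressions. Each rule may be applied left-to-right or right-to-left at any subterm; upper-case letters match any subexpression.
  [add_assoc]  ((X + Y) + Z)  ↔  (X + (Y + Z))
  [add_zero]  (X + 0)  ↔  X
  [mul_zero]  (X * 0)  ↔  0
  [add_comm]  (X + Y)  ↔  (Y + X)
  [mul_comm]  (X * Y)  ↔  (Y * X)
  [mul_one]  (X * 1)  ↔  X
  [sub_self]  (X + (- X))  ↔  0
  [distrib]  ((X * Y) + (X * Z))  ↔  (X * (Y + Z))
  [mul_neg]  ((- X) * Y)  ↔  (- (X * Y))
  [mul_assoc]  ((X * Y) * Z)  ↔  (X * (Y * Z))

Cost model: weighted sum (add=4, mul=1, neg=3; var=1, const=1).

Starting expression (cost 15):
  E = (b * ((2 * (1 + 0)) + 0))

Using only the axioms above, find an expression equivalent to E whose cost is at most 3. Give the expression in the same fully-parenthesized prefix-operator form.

(b * 2)   [cost 3]

(1) ((2 * (1 + 0)) + 0)  =[add_zero →]=  (2 * (1 + 0))    ⊢ (b * (2 * (1 + 0)))
(2) (1 + 0)  =[add_zero →]=  1    ⊢ (b * (2 * 1))
(3) (2 * 1)  =[mul_one →]=  2    ⊢ cost 3, within 3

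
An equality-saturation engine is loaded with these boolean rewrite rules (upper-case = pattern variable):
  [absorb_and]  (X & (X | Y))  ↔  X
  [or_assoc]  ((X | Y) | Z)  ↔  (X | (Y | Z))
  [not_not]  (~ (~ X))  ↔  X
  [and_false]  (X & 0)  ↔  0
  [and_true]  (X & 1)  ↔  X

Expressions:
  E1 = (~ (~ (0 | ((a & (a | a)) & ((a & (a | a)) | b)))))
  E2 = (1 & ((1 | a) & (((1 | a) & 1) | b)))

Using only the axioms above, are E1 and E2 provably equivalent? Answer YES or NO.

The axioms are sound identities: if E1 ↔* E2 then E1 and E2 evaluate identically under any assignment.
Under a=0, b=0: E1 evaluates to 0, E2 to 1. Distinct ⇒ no rewrite sequence connects them.

NO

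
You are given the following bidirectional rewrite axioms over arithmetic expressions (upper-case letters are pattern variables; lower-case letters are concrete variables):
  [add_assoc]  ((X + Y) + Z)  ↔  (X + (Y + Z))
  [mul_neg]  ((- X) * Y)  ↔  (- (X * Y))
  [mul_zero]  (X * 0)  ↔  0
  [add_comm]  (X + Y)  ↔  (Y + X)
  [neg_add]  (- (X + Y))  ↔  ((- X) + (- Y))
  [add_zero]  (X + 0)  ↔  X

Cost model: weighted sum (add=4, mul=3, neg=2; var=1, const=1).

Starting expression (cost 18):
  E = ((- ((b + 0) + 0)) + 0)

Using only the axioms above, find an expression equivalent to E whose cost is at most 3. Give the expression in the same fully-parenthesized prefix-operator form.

(- b)   [cost 3]

(1) (b + 0)  =[add_zero →]=  b    ⊢ ((- (b + 0)) + 0)
(2) ((- (b + 0)) + 0)  =[add_zero →]=  (- (b + 0))
(3) (b + 0)  =[add_zero →]=  b    ⊢ cost 3, within 3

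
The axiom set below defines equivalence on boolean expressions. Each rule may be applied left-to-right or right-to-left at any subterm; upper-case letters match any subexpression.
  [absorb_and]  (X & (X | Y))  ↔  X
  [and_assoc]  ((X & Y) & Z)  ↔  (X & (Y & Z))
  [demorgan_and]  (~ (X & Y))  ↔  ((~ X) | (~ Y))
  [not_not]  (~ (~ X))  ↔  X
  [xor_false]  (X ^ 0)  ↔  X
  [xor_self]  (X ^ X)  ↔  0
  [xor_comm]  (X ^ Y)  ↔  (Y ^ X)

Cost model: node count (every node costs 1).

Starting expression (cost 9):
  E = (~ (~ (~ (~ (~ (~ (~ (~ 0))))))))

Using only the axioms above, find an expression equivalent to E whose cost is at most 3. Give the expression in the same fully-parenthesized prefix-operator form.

step 1: not_not (→) rewrites (~ (~ (~ (~ (~ (~ (~ 0))))))) into (~ (~ (~ (~ (~ 0))))), now (~ (~ (~ (~ (~ (~ 0))))))
step 2: not_not (→) rewrites (~ (~ (~ (~ (~ 0))))) into (~ (~ (~ 0))), now (~ (~ (~ (~ 0))))
step 3: not_not (→) rewrites (~ (~ (~ 0))) into (~ 0), reaching cost 3 (bound 3)

(~ (~ 0))   [cost 3]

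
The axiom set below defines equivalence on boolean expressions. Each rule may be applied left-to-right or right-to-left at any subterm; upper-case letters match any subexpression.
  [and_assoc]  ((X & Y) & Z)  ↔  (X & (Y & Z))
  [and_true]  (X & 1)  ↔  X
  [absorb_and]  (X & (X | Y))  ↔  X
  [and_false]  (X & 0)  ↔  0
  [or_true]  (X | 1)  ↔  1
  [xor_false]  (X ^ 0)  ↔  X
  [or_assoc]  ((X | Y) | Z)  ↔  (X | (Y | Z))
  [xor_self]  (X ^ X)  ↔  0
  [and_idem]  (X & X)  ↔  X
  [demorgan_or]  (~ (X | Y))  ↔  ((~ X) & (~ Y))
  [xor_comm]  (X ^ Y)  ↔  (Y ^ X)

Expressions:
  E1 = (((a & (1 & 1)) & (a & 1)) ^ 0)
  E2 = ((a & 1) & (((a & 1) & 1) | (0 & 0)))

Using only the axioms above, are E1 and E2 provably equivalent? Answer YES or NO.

YES

1. [xor_false →] (((a & (1 & 1)) & (a & 1)) ^ 0)  →  ((a & (1 & 1)) & (a & 1))
2. [and_idem →] (1 & 1)  →  1;  E1 = ((a & 1) & (a & 1))
3. [and_idem →] ((a & 1) & (a & 1))  →  (a & 1)
4. [absorb_and ←] (a & 1)  →  ((a & 1) & ((a & 1) | 0))
5. [and_idem ←] 0  →  (0 & 0);  E1 = ((a & 1) & ((a & 1) | (0 & 0)))
6. [and_true ←] (a & 1)  →  ((a & 1) & 1);  this is E2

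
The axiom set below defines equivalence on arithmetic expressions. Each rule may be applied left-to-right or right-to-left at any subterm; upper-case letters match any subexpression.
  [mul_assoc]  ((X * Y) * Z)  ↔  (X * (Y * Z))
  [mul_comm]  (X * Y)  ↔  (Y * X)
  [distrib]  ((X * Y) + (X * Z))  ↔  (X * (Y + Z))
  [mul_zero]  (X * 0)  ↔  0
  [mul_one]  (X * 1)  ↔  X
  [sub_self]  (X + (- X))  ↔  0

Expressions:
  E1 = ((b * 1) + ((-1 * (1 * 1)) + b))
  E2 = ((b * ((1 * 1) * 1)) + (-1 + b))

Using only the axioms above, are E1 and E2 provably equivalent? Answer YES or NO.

YES

step 1: mul_one (→) rewrites (1 * 1) into 1, now ((b * 1) + ((-1 * 1) + b))
step 2: mul_one (→) rewrites (-1 * 1) into -1, now ((b * 1) + (-1 + b))
step 3: mul_comm (→) rewrites (b * 1) into (1 * b), now ((1 * b) + (-1 + b))
step 4: mul_one (←) rewrites 1 into (1 * 1), now (((1 * 1) * b) + (-1 + b))
step 5: mul_comm (→) rewrites ((1 * 1) * b) into (b * (1 * 1)), now ((b * (1 * 1)) + (-1 + b))
step 6: mul_one (←) rewrites (1 * 1) into ((1 * 1) * 1), which is E2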